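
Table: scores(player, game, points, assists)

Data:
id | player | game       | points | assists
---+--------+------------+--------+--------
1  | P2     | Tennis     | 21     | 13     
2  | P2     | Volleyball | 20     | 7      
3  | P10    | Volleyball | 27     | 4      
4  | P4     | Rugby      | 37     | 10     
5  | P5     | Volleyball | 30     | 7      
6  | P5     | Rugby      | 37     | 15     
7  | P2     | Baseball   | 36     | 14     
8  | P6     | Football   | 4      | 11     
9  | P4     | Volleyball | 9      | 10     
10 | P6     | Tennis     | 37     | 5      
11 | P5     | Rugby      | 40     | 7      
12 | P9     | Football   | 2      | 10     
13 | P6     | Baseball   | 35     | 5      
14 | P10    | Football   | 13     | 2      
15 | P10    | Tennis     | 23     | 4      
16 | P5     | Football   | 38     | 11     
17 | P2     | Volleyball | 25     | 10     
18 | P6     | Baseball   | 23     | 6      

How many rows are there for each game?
SELECT game, COUNT(*) as count
FROM scores
GROUP BY game

Result:
  Baseball: 3
  Football: 4
  Rugby: 3
  Tennis: 3
  Volleyball: 5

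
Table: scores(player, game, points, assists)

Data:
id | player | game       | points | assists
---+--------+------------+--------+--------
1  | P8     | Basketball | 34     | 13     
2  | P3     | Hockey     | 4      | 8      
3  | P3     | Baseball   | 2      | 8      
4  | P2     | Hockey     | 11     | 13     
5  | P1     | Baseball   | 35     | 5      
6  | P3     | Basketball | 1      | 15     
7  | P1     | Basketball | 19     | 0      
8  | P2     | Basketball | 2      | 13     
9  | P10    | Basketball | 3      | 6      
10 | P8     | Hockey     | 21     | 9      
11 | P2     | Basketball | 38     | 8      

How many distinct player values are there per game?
SELECT game, COUNT(DISTINCT player)
FROM scores
GROUP BY game

Result:
  Baseball: 2 distinct
  Basketball: 5 distinct
  Hockey: 3 distinct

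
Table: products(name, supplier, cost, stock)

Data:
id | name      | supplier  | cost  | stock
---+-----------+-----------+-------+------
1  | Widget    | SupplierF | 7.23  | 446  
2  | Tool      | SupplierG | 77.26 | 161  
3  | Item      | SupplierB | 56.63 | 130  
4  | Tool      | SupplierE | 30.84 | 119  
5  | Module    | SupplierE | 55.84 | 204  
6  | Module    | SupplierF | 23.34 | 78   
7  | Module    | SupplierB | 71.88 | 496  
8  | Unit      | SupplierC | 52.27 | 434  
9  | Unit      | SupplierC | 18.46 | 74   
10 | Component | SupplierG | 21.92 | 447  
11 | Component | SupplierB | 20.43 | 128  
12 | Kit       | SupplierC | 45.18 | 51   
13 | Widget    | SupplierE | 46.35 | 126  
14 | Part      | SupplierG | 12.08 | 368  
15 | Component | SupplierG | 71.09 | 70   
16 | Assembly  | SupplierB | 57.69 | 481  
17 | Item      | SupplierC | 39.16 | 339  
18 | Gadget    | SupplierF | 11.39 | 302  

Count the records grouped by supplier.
SELECT supplier, COUNT(*) as count
FROM products
GROUP BY supplier

Result:
  SupplierB: 4
  SupplierC: 4
  SupplierE: 3
  SupplierF: 3
  SupplierG: 4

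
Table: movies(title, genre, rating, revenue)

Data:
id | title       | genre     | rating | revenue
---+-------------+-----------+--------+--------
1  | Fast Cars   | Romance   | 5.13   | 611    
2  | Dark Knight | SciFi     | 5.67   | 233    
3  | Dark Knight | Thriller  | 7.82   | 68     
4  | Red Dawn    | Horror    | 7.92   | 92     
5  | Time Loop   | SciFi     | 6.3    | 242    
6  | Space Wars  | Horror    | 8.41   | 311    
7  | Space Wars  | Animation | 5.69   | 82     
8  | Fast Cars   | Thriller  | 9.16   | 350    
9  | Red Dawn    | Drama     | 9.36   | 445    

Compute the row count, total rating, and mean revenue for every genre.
SELECT genre,
       COUNT(*) as cnt,
       SUM(rating) as total_rating,
       AVG(revenue) as avg_revenue
FROM movies
GROUP BY genre

Result:
  Animation: 1 records, 5.69 total rating, 82.00 avg revenue
  Drama: 1 records, 9.36 total rating, 445.00 avg revenue
  Horror: 2 records, 16.33 total rating, 201.50 avg revenue
  Romance: 1 records, 5.13 total rating, 611.00 avg revenue
  SciFi: 2 records, 11.97 total rating, 237.50 avg revenue
  Thriller: 2 records, 16.98 total rating, 209.00 avg revenue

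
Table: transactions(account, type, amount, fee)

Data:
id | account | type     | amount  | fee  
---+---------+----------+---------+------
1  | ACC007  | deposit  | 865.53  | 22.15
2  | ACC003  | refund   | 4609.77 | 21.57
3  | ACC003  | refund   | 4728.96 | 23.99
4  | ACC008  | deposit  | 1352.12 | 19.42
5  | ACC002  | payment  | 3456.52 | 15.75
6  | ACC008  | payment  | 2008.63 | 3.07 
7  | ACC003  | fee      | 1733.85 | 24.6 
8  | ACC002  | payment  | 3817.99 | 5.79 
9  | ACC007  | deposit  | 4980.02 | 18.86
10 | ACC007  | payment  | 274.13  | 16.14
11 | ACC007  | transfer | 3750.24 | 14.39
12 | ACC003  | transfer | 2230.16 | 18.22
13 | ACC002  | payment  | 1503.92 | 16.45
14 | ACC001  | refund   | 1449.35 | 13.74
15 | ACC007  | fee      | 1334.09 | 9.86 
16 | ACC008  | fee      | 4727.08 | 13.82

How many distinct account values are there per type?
SELECT type, COUNT(DISTINCT account)
FROM transactions
GROUP BY type

Result:
  deposit: 2 distinct
  fee: 3 distinct
  payment: 3 distinct
  refund: 2 distinct
  transfer: 2 distinct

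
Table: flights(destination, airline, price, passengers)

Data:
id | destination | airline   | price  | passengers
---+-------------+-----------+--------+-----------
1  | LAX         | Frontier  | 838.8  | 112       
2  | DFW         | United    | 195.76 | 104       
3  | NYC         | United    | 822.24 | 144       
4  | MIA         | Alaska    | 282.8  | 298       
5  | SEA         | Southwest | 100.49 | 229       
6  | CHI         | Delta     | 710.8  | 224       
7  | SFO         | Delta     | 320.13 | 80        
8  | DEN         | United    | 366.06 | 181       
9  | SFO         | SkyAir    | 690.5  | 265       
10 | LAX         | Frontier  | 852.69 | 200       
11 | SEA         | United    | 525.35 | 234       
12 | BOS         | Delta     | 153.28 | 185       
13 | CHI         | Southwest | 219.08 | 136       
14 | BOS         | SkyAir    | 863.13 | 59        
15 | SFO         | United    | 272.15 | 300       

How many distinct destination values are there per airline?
SELECT airline, COUNT(DISTINCT destination)
FROM flights
GROUP BY airline

Result:
  Alaska: 1 distinct
  Delta: 3 distinct
  Frontier: 1 distinct
  SkyAir: 2 distinct
  Southwest: 2 distinct
  United: 5 distinct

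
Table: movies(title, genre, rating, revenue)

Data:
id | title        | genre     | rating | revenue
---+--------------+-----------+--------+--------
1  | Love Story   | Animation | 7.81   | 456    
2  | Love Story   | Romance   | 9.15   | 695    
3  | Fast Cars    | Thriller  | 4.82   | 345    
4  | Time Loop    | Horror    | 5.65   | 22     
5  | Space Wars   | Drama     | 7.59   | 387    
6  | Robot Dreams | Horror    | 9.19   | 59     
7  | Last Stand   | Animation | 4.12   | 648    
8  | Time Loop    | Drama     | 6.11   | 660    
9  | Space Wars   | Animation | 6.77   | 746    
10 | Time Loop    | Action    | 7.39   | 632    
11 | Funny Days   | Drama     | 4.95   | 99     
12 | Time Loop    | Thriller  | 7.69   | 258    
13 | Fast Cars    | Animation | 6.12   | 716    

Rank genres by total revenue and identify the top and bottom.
SELECT genre, SUM(revenue)
FROM movies
GROUP BY genre
ORDER BY SUM(revenue)

All groups:
  Horror: 81
  Thriller: 603
  Action: 632
  Romance: 695
  Drama: 1146
  Animation: 2566

Highest: Animation (2566)
Lowest: Horror (81)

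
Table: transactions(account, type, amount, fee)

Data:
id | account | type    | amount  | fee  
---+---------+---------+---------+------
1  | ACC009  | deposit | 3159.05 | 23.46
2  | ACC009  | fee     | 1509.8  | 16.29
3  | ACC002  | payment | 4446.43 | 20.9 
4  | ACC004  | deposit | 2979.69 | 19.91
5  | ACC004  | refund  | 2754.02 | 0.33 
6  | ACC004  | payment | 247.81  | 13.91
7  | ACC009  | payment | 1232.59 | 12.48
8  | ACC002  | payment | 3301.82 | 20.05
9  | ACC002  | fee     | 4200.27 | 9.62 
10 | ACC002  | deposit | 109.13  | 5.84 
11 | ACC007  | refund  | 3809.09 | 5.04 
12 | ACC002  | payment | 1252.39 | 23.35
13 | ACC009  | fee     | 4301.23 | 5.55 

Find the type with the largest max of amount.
SELECT type, MAX(amount) as val
FROM transactions
GROUP BY type
ORDER BY val DESC
LIMIT 1

Result: payment with max(amount) = 4446.43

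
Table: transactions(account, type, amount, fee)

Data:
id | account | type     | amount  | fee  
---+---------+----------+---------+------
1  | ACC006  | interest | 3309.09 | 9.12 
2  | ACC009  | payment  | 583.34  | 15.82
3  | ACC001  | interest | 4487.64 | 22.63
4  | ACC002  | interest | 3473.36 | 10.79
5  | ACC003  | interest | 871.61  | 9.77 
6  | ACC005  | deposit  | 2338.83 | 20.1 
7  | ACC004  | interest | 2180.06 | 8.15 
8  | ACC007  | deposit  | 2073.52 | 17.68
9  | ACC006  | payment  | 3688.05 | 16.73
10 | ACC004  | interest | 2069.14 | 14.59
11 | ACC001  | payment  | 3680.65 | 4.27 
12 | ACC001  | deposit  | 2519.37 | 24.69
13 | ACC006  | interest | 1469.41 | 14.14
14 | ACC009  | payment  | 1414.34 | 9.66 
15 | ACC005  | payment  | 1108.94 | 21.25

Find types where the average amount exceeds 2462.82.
SELECT type, AVG(amount)
FROM transactions
GROUP BY type
HAVING AVG(amount) > 2462.82

Result:
  interest: avg=2551.47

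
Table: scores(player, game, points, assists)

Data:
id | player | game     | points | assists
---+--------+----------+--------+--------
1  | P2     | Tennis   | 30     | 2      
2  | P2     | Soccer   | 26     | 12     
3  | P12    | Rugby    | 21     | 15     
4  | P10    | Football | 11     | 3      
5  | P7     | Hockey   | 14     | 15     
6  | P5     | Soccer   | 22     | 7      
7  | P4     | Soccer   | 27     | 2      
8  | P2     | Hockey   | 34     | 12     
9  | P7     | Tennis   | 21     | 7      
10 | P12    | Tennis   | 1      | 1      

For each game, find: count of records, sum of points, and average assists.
SELECT game,
       COUNT(*) as cnt,
       SUM(points) as total_points,
       AVG(assists) as avg_assists
FROM scores
GROUP BY game

Result:
  Football: 1 records, 11 total points, 3.00 avg assists
  Hockey: 2 records, 48 total points, 13.50 avg assists
  Rugby: 1 records, 21 total points, 15.00 avg assists
  Soccer: 3 records, 75 total points, 7.00 avg assists
  Tennis: 3 records, 52 total points, 3.33 avg assists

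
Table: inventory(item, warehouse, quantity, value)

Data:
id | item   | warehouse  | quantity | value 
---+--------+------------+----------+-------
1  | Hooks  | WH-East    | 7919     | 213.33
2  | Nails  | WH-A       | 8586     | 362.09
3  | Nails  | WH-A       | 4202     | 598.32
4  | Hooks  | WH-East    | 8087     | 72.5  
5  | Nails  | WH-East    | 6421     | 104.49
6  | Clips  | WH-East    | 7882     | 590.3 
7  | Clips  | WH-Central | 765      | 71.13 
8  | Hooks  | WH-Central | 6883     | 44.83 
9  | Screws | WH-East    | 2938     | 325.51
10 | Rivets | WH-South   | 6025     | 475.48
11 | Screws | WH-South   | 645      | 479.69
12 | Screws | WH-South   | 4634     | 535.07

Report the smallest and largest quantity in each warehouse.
SELECT warehouse, MIN(quantity), MAX(quantity)
FROM inventory
GROUP BY warehouse

Result:
  WH-A: min=4202, max=8586
  WH-Central: min=765, max=6883
  WH-East: min=2938, max=8087
  WH-South: min=645, max=6025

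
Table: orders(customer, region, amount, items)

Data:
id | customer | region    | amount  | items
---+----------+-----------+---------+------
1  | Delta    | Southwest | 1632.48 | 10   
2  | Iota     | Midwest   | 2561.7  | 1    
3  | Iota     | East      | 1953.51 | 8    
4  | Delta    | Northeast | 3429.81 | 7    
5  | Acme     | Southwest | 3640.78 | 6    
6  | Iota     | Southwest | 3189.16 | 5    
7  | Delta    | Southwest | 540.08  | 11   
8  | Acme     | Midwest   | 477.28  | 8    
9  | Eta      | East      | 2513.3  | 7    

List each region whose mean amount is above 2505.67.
SELECT region, AVG(amount)
FROM orders
GROUP BY region
HAVING AVG(amount) > 2505.67

Result:
  Northeast: avg=3429.81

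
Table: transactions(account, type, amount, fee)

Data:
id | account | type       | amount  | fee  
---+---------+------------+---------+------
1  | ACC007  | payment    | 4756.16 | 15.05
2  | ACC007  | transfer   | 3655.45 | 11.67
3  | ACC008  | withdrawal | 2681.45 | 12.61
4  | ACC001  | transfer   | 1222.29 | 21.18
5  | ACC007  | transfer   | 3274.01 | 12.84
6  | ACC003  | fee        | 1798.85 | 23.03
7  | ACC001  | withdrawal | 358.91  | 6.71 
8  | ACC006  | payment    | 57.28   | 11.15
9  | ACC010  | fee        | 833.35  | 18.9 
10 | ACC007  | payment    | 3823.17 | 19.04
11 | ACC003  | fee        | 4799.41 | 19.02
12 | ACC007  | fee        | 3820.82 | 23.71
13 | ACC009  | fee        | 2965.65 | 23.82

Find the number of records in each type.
SELECT type, COUNT(*) as count
FROM transactions
GROUP BY type

Result:
  fee: 5
  payment: 3
  transfer: 3
  withdrawal: 2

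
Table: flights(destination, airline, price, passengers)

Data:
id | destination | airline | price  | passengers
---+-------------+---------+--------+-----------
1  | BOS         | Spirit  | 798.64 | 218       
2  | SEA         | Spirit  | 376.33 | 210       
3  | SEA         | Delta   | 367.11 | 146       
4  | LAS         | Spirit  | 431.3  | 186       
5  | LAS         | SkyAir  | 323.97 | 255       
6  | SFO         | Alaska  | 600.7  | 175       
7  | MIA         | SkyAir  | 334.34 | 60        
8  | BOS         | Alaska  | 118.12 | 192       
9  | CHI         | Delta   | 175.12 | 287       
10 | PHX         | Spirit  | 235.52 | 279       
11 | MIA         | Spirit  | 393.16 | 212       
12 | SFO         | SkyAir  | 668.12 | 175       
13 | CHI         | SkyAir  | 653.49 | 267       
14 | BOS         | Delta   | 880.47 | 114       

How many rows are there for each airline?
SELECT airline, COUNT(*) as count
FROM flights
GROUP BY airline

Result:
  Alaska: 2
  Delta: 3
  SkyAir: 4
  Spirit: 5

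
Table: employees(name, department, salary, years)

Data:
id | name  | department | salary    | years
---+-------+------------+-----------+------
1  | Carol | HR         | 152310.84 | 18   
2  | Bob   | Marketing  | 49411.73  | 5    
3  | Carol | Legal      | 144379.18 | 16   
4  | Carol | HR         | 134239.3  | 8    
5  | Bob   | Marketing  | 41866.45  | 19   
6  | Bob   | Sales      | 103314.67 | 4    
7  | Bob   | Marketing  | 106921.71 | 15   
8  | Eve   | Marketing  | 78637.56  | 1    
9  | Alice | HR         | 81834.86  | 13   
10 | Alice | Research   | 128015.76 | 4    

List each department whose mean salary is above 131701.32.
SELECT department, AVG(salary)
FROM employees
GROUP BY department
HAVING AVG(salary) > 131701.32

Result:
  Legal: avg=144379.18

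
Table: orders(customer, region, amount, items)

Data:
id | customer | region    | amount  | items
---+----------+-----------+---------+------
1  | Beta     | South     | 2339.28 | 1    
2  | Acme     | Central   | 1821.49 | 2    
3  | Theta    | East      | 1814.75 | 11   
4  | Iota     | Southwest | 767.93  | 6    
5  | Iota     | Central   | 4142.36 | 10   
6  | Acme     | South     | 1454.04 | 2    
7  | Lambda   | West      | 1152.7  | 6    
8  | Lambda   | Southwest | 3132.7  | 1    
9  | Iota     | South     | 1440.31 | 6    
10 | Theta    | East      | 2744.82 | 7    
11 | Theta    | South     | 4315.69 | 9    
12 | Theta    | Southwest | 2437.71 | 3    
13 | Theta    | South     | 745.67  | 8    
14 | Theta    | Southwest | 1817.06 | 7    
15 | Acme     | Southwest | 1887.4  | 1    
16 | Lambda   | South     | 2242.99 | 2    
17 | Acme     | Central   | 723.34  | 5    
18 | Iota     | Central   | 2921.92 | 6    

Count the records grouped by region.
SELECT region, COUNT(*) as count
FROM orders
GROUP BY region

Result:
  Central: 4
  East: 2
  South: 6
  Southwest: 5
  West: 1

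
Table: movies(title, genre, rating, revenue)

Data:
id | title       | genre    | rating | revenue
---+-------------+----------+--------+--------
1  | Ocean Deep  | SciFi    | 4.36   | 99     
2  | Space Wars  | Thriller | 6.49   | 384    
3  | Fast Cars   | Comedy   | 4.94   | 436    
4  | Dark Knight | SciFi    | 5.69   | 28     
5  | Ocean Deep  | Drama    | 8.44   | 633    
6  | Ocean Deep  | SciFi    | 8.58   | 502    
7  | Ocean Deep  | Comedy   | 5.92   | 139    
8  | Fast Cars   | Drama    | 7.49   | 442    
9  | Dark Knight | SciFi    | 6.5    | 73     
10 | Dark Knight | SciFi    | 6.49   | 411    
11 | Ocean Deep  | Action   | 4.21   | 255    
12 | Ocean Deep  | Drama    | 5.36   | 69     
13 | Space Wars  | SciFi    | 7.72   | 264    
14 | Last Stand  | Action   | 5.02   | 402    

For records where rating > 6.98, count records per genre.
SELECT genre, COUNT(*)
FROM movies
WHERE rating > 6.98
GROUP BY genre

Note: WHERE filters rows before grouping.

Result:
  Drama: 2
  SciFi: 2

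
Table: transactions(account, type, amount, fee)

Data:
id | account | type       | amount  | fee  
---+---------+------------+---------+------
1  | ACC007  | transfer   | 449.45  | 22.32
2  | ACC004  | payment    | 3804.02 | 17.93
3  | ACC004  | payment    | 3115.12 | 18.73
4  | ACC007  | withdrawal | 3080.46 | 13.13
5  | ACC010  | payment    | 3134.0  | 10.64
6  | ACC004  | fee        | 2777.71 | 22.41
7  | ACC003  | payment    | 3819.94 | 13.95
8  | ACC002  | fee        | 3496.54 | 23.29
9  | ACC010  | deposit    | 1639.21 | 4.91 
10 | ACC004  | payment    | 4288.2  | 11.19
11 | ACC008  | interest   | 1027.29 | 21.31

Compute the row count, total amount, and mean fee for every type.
SELECT type,
       COUNT(*) as cnt,
       SUM(amount) as total_amount,
       AVG(fee) as avg_fee
FROM transactions
GROUP BY type

Result:
  deposit: 1 records, 1639.21 total amount, 4.91 avg fee
  fee: 2 records, 6274.25 total amount, 22.85 avg fee
  interest: 1 records, 1027.29 total amount, 21.31 avg fee
  payment: 5 records, 18161.28 total amount, 14.49 avg fee
  transfer: 1 records, 449.45 total amount, 22.32 avg fee
  withdrawal: 1 records, 3080.46 total amount, 13.13 avg fee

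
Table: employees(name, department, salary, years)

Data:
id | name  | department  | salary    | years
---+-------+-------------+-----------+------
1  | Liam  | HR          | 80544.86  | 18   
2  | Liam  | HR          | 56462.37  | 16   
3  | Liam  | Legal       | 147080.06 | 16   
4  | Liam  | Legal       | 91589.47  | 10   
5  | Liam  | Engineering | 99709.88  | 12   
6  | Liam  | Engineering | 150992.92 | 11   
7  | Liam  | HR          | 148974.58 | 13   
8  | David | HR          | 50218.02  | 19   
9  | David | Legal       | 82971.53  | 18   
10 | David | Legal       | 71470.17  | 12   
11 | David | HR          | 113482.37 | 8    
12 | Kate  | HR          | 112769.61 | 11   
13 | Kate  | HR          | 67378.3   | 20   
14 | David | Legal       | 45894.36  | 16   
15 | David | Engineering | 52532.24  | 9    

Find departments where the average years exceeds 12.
SELECT department, AVG(years)
FROM employees
GROUP BY department
HAVING AVG(years) > 12

Result:
  HR: avg=15.00
  Legal: avg=14.40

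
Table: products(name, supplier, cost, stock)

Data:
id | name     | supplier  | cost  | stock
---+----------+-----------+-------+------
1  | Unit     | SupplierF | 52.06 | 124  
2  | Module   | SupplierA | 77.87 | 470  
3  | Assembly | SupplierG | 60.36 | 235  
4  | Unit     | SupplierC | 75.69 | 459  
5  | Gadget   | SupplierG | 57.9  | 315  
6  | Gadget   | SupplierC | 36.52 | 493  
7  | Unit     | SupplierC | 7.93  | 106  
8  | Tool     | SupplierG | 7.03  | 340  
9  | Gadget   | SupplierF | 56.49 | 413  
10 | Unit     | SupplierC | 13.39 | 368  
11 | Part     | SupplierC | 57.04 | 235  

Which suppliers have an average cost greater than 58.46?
SELECT supplier, AVG(cost)
FROM products
GROUP BY supplier
HAVING AVG(cost) > 58.46

Result:
  SupplierA: avg=77.87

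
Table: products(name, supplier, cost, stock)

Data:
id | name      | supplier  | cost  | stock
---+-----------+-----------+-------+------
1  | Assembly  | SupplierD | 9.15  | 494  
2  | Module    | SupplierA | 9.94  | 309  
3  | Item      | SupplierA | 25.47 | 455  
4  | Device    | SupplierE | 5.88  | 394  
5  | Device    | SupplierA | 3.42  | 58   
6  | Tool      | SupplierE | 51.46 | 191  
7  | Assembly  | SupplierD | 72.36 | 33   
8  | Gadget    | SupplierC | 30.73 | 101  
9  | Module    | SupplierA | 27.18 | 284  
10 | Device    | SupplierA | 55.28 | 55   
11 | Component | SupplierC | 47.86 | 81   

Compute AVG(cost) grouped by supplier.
SELECT supplier, AVG(cost) as result
FROM products
GROUP BY supplier

Result:
  SupplierA: 24.26
  SupplierC: 39.30
  SupplierD: 40.76
  SupplierE: 28.67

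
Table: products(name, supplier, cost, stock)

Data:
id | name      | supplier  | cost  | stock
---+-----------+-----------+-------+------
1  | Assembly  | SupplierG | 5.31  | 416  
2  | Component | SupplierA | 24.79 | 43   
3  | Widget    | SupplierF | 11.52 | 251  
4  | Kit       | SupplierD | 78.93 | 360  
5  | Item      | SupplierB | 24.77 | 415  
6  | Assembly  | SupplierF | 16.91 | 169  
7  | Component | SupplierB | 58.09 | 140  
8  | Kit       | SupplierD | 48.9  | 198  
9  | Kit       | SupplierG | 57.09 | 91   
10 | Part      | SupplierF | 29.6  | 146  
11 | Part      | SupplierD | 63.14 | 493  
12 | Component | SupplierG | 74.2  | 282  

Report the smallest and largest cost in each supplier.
SELECT supplier, MIN(cost), MAX(cost)
FROM products
GROUP BY supplier

Result:
  SupplierA: min=24.79, max=24.79
  SupplierB: min=24.77, max=58.09
  SupplierD: min=48.90, max=78.93
  SupplierF: min=11.52, max=29.60
  SupplierG: min=5.31, max=74.20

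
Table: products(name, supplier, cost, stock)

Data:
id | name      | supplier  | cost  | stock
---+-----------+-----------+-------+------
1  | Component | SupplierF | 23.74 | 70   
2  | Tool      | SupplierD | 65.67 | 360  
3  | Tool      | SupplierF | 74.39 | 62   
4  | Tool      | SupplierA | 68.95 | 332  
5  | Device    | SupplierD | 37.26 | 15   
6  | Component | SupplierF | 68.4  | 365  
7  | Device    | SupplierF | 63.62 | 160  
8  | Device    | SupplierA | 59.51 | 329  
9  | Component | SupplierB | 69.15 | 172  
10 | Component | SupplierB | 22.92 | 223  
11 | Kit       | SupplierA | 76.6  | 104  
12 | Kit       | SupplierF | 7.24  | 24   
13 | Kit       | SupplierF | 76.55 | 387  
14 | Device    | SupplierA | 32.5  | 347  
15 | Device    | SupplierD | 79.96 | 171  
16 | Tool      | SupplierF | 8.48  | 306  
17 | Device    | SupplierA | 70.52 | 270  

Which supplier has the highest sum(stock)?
SELECT supplier, SUM(stock) as val
FROM products
GROUP BY supplier
ORDER BY val DESC
LIMIT 1

Result: SupplierA with sum(stock) = 1382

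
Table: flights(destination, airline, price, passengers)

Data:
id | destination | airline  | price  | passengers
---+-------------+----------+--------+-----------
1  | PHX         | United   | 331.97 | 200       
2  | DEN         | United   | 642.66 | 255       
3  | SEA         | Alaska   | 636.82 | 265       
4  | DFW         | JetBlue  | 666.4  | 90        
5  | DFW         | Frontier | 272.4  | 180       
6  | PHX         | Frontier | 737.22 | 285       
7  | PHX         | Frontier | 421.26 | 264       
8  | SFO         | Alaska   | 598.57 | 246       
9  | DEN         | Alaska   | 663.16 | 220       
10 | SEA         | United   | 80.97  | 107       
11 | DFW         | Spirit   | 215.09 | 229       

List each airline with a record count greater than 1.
SELECT airline, COUNT(*) as cnt
FROM flights
GROUP BY airline
HAVING COUNT(*) > 1

Result:
  Alaska: 3
  Frontier: 3
  United: 3

Note: HAVING filters groups after aggregation, WHERE filters rows before.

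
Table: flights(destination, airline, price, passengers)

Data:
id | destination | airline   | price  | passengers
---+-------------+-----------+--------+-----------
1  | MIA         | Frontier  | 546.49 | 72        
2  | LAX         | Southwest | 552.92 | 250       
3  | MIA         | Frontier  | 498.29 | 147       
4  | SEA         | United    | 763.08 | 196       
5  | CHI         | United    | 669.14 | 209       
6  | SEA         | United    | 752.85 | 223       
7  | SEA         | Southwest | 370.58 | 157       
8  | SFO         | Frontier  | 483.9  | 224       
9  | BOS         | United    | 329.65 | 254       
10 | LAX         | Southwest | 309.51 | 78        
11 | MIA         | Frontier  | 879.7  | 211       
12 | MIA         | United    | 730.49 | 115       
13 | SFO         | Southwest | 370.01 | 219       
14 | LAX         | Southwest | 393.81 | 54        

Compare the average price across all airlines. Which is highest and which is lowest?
SELECT airline, AVG(price)
FROM flights
GROUP BY airline
ORDER BY AVG(price)

All groups:
  Southwest: 399.37
  Frontier: 602.10
  United: 649.04

Highest: United (649.04)
Lowest: Southwest (399.37)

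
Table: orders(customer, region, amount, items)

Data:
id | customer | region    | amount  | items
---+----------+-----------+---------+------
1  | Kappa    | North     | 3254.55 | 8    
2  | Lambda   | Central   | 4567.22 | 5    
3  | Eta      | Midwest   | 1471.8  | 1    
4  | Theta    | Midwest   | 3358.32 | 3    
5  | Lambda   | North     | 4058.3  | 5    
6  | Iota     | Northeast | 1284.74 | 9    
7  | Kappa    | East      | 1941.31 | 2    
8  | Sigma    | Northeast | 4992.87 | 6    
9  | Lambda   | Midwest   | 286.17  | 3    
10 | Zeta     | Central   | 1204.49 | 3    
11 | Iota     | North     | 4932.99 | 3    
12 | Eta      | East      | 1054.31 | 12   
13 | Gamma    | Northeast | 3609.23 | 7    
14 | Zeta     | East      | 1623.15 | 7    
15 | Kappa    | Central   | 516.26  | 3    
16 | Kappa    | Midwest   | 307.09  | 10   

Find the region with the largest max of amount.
SELECT region, MAX(amount) as val
FROM orders
GROUP BY region
ORDER BY val DESC
LIMIT 1

Result: Northeast with max(amount) = 4992.87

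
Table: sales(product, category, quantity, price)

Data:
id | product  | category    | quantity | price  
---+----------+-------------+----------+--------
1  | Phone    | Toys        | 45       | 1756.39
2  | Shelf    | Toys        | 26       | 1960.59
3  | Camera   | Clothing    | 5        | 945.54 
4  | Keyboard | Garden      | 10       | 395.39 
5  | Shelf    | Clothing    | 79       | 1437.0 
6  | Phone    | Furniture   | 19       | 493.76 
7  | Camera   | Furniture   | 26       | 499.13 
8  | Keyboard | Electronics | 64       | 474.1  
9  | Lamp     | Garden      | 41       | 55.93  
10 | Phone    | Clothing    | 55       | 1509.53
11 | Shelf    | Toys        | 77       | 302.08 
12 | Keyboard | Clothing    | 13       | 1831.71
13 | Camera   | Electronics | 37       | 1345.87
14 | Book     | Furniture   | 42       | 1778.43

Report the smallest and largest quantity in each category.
SELECT category, MIN(quantity), MAX(quantity)
FROM sales
GROUP BY category

Result:
  Clothing: min=5, max=79
  Electronics: min=37, max=64
  Furniture: min=19, max=42
  Garden: min=10, max=41
  Toys: min=26, max=77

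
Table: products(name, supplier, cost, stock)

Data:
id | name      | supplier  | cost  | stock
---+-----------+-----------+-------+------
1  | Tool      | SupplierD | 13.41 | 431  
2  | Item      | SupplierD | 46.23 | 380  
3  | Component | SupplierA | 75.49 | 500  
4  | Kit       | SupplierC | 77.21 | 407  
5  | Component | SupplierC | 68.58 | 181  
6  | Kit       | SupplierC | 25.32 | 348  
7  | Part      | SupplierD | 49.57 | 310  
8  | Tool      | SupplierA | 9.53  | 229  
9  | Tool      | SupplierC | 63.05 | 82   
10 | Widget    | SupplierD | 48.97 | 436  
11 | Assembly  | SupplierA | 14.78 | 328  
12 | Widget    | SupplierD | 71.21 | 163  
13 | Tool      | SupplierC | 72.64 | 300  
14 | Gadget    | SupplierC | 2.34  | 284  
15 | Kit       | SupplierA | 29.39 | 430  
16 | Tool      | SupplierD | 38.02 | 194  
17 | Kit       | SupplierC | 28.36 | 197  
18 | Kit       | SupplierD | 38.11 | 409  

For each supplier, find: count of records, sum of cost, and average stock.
SELECT supplier,
       COUNT(*) as cnt,
       SUM(cost) as total_cost,
       AVG(stock) as avg_stock
FROM products
GROUP BY supplier

Result:
  SupplierA: 4 records, 129.19 total cost, 371.75 avg stock
  SupplierC: 7 records, 337.50 total cost, 257.00 avg stock
  SupplierD: 7 records, 305.52 total cost, 331.86 avg stock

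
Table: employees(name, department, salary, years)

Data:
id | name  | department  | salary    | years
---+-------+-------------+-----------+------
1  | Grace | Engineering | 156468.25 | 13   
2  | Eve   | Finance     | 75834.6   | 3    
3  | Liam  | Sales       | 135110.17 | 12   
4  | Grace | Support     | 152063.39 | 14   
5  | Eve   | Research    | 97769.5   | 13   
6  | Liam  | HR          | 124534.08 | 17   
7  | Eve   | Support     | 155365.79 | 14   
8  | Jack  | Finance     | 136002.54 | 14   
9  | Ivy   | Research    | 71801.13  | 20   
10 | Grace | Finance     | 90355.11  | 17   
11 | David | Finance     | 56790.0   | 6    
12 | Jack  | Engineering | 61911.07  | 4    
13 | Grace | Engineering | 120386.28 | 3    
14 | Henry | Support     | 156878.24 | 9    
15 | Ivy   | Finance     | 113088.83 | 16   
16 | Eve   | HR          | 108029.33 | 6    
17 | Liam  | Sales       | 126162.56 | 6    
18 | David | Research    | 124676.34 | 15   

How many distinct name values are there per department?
SELECT department, COUNT(DISTINCT name)
FROM employees
GROUP BY department

Result:
  Engineering: 2 distinct
  Finance: 5 distinct
  HR: 2 distinct
  Research: 3 distinct
  Sales: 1 distinct
  Support: 3 distinct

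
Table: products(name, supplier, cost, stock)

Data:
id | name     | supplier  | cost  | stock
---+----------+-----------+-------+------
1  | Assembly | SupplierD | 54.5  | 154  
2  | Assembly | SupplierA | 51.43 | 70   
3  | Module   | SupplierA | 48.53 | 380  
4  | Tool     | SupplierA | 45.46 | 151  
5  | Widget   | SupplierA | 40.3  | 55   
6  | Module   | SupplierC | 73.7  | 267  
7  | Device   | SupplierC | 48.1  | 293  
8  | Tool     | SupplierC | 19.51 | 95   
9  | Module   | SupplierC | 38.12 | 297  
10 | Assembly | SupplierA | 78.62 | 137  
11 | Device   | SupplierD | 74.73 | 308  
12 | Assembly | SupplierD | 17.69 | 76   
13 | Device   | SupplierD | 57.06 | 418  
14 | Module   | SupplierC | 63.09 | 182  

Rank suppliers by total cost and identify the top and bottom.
SELECT supplier, SUM(cost)
FROM products
GROUP BY supplier
ORDER BY SUM(cost)

All groups:
  SupplierD: 203.98
  SupplierC: 242.52
  SupplierA: 264.34

Highest: SupplierA (264.34)
Lowest: SupplierD (203.98)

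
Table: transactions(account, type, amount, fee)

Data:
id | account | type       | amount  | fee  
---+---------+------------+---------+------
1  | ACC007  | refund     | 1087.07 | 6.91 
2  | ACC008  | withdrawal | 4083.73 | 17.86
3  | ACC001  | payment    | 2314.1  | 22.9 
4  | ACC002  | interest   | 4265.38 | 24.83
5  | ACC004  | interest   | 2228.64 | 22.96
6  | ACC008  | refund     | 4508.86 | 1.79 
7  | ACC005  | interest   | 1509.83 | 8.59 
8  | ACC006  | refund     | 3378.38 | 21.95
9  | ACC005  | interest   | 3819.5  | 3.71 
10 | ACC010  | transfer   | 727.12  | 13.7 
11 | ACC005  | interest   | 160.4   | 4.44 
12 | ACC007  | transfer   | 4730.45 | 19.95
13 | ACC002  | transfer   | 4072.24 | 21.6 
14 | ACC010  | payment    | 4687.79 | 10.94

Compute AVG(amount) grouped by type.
SELECT type, AVG(amount) as result
FROM transactions
GROUP BY type

Result:
  interest: 2396.75
  payment: 3500.95
  refund: 2991.44
  transfer: 3176.60
  withdrawal: 4083.73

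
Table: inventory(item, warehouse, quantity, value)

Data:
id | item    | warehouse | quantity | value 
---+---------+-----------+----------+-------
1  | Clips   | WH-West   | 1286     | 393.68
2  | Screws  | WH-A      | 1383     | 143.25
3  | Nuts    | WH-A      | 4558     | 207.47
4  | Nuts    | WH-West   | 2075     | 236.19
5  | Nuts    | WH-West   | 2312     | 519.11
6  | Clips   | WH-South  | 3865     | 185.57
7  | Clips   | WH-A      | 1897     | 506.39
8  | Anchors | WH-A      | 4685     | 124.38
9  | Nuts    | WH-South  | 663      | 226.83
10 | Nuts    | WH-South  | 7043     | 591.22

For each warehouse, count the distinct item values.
SELECT warehouse, COUNT(DISTINCT item)
FROM inventory
GROUP BY warehouse

Result:
  WH-A: 4 distinct
  WH-South: 2 distinct
  WH-West: 2 distinct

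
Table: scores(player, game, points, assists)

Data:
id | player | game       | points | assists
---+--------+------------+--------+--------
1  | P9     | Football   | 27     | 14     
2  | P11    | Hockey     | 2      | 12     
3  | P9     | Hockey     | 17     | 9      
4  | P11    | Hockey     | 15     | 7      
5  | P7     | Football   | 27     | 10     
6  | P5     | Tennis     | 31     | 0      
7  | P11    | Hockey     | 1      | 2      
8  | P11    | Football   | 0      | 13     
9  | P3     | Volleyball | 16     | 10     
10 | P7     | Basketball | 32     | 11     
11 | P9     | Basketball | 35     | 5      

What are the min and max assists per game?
SELECT game, MIN(assists), MAX(assists)
FROM scores
GROUP BY game

Result:
  Basketball: min=5, max=11
  Football: min=10, max=14
  Hockey: min=2, max=12
  Tennis: min=0, max=0
  Volleyball: min=10, max=10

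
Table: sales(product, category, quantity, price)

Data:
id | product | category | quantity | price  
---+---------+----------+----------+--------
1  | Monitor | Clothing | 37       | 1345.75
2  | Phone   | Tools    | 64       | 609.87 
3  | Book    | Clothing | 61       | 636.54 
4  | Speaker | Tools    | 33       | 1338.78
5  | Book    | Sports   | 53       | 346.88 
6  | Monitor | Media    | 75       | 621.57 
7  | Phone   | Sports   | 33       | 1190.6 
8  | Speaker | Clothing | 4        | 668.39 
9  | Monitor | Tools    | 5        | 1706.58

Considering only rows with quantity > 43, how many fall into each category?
SELECT category, COUNT(*)
FROM sales
WHERE quantity > 43
GROUP BY category

Note: WHERE filters rows before grouping.

Result:
  Clothing: 1
  Media: 1
  Sports: 1
  Tools: 1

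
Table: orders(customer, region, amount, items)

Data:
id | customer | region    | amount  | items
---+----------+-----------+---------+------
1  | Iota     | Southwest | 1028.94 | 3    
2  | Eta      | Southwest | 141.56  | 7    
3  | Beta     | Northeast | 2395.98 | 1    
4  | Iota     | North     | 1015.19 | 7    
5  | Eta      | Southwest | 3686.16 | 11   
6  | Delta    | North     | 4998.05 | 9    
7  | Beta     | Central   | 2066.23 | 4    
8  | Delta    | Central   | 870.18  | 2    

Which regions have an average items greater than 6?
SELECT region, AVG(items)
FROM orders
GROUP BY region
HAVING AVG(items) > 6

Result:
  North: avg=8.00
  Southwest: avg=7.00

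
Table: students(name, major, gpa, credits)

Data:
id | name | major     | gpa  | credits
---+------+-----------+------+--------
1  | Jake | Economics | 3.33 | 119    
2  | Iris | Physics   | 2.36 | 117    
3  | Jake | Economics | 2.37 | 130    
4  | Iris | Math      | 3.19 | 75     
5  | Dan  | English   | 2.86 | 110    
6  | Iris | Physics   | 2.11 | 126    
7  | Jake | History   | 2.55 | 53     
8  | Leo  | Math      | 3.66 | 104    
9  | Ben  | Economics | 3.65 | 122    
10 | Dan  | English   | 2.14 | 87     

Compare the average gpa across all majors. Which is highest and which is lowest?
SELECT major, AVG(gpa)
FROM students
GROUP BY major
ORDER BY AVG(gpa)

All groups:
  Physics: 2.24
  English: 2.50
  History: 2.55
  Economics: 3.12
  Math: 3.43

Highest: Math (3.43)
Lowest: Physics (2.24)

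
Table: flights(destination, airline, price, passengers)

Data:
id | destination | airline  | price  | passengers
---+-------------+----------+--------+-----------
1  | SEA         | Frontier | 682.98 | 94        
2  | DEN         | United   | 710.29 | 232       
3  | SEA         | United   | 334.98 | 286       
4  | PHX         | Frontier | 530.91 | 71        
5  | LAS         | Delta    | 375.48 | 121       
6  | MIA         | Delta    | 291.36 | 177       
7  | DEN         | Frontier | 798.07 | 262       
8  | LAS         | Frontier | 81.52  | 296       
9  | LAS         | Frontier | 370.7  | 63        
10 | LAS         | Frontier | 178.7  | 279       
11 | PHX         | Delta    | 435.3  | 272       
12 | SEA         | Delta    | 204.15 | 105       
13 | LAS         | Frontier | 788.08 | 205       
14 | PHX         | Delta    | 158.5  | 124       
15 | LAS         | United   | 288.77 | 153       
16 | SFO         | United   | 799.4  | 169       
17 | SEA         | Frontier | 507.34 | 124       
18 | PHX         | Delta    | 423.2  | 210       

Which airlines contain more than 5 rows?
SELECT airline, COUNT(*) as cnt
FROM flights
GROUP BY airline
HAVING COUNT(*) > 5

Result:
  Delta: 6
  Frontier: 8

Note: HAVING filters groups after aggregation, WHERE filters rows before.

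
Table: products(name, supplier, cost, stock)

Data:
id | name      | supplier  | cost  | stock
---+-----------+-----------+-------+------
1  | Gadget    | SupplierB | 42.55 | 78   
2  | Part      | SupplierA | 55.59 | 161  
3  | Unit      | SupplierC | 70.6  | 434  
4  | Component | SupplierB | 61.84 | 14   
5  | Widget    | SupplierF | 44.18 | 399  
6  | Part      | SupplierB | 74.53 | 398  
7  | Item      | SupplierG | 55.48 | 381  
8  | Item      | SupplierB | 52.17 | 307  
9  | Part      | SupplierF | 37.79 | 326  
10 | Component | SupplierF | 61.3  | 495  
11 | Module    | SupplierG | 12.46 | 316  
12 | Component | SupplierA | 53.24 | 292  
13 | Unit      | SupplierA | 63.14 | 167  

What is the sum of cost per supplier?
SELECT supplier, SUM(cost) as result
FROM products
GROUP BY supplier

Result:
  SupplierA: 171.97
  SupplierB: 231.09
  SupplierC: 70.60
  SupplierF: 143.27
  SupplierG: 67.94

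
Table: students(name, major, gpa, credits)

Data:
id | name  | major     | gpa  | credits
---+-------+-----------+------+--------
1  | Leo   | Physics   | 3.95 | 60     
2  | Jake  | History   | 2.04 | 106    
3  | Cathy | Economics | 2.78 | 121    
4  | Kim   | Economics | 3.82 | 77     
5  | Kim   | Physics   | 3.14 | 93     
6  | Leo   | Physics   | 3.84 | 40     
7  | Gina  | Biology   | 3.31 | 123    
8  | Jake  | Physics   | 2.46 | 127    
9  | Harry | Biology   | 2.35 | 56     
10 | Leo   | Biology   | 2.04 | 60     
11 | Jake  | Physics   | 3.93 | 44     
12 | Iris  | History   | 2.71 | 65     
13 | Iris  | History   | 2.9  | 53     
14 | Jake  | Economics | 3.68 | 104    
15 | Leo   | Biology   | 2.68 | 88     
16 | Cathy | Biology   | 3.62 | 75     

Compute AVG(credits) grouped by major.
SELECT major, AVG(credits) as result
FROM students
GROUP BY major

Result:
  Biology: 80.40
  Economics: 100.67
  History: 74.67
  Physics: 72.80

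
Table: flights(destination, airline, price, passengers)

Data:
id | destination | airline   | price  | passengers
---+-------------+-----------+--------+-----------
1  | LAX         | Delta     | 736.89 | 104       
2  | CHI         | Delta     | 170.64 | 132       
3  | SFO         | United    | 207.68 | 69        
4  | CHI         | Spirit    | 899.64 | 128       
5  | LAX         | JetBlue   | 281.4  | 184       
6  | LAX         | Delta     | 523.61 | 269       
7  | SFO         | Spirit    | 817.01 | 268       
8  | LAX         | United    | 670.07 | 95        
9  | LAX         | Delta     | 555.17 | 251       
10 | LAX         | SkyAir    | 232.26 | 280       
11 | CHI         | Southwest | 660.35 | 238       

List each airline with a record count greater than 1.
SELECT airline, COUNT(*) as cnt
FROM flights
GROUP BY airline
HAVING COUNT(*) > 1

Result:
  Delta: 4
  Spirit: 2
  United: 2

Note: HAVING filters groups after aggregation, WHERE filters rows before.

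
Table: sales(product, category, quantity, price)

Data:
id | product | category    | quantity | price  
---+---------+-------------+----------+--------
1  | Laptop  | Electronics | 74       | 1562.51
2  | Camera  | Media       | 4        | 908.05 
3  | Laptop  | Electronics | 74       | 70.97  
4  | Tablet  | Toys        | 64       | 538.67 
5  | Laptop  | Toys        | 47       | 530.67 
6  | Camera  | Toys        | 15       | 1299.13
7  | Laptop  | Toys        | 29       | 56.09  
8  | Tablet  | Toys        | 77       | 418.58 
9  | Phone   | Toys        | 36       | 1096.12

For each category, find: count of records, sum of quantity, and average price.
SELECT category,
       COUNT(*) as cnt,
       SUM(quantity) as total_quantity,
       AVG(price) as avg_price
FROM sales
GROUP BY category

Result:
  Electronics: 2 records, 148 total quantity, 816.74 avg price
  Media: 1 records, 4 total quantity, 908.05 avg price
  Toys: 6 records, 268 total quantity, 656.54 avg price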